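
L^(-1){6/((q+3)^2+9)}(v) 2*exp(-3*v)*sin(3*v)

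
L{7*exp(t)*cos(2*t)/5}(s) 7*(s - 1)/(5*((s - 1)^2+4))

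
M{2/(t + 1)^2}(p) -2 * pi * (p - 1)/sin(pi * p)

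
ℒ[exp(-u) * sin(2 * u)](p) 2/((p + 1)^2 + 4)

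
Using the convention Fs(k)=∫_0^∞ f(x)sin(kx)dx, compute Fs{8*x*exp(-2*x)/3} 32*k/(3*(k^2 + 4)^2)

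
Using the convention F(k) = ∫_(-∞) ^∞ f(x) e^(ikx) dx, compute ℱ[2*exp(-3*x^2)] 2*sqrt(3)*sqrt(pi)*exp(-k^2/12) /3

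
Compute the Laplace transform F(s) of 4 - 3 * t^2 4/s - 6/s^3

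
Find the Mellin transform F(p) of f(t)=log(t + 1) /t -pi*csc(pi*p) /(p - 1) 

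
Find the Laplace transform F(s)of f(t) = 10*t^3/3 20/s^4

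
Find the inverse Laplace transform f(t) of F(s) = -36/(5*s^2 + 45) -12*sin(3*t) /5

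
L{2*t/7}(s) 2/(7*s^2)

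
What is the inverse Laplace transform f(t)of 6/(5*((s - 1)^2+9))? 2*exp(t)*sin(3*t)/5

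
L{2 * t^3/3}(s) 4/s^4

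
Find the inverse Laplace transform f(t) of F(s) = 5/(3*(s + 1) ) 5*exp(-t) /3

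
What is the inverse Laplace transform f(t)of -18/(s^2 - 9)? -6*sinh(3*t)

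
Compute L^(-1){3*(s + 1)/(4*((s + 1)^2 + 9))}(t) 3*exp(-t)*cos(3*t)/4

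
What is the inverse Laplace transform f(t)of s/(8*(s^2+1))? cos(t)/8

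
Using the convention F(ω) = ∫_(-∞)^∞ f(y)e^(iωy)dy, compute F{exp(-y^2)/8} sqrt(pi) * exp(-ω^2/4)/8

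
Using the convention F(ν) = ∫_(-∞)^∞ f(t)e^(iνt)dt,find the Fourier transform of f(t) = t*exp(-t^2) I*sqrt(pi)*ν*exp(-ν^2/4)/2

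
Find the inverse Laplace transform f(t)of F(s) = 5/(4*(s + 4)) 5*exp(-4*t)/4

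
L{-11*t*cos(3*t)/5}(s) 11*(9 - s^2)/(5*(s^2 + 9)^2)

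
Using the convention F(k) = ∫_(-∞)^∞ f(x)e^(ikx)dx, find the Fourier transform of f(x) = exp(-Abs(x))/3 2/(3 * (k^2 + 1))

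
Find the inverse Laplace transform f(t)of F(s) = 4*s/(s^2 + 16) 4*cos(4*t)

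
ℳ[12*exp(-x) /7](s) 12*gamma(s) /7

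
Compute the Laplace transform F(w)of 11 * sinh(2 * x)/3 22/(3 * (w^2 - 4))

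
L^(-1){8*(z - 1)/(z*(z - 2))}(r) 8*exp(r)*cosh(r)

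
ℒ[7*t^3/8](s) 21/(4*s^4)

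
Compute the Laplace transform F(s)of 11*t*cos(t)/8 11*(s^2 - 1)/(8*(s^2+1)^2)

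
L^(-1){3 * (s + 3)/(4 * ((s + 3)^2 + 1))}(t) 3 * exp(-3 * t) * cos(t)/4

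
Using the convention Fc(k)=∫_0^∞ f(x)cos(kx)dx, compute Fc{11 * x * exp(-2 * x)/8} 11 * (4 - k^2)/(8 * (k^2+4)^2)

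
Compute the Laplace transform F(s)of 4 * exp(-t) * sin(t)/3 4/(3 * ((s+1)^2+1))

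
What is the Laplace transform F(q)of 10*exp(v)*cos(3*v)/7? 10*(q - 1)/(7*((q - 1)^2 + 9))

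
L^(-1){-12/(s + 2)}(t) -12 * exp(-2 * t)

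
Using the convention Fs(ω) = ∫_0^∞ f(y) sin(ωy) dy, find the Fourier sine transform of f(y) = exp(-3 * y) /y atan(ω/3) 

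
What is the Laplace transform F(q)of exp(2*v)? 1/(q - 2)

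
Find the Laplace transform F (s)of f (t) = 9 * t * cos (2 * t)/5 9 * (s^2-4)/ (5 * (s^2+4)^2)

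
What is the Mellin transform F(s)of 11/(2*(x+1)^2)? -11*pi*(s - 1)/(2*sin(pi*s))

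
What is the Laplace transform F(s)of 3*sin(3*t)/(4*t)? 3*atan(3/s)/4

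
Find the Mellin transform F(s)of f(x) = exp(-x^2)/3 gamma(s/2)/6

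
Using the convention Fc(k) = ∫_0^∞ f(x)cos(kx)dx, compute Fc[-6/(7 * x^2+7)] -3 * pi * exp(-k)/7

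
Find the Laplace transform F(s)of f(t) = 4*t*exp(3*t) 4/(s - 3)^2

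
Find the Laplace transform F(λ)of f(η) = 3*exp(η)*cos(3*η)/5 3*(λ - 1)/(5*((λ - 1)^2 + 9))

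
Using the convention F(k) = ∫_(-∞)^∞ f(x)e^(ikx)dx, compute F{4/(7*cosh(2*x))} 2*pi/(7*cosh(pi*k/4))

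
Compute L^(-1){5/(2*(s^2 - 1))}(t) 5*sinh(t)/2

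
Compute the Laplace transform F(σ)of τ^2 2/σ^3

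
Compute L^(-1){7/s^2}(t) 7 * t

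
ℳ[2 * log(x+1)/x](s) -2 * pi * csc(pi * s)/(s - 1)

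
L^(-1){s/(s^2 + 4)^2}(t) t * sin(2 * t)/4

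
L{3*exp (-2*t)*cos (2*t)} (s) 3*(s+2)/ ( (s+2)^2+4)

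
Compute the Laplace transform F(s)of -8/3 -8/(3 * s)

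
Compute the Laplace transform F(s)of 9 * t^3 54/s^4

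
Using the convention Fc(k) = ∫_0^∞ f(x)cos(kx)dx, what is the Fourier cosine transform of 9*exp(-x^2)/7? 9*sqrt(pi)*exp(-k^2/4)/14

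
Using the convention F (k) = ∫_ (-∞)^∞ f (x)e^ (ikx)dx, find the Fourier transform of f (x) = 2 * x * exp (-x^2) I * sqrt (pi) * k * exp (-k^2/4)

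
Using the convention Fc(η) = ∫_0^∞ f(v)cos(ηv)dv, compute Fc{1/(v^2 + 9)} pi * exp(-3 * η)/6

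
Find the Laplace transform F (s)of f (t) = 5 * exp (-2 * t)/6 5/ (6 * (s+2))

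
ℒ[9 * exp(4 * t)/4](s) 9/(4 * (s - 4))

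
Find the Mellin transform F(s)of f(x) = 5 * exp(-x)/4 5 * gamma(s)/4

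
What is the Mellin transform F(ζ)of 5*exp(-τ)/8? 5*gamma(ζ)/8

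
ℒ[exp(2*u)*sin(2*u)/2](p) 1/((p - 2)^2 + 4)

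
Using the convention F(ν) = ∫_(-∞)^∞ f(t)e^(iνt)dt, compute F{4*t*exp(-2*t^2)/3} sqrt(2)*I*sqrt(pi)*ν*exp(-ν^2/8)/6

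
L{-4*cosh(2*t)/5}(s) -4*s/(5*s^2 - 20)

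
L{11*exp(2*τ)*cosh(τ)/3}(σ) 11*(σ - 2)/(3*((σ - 2)^2-1))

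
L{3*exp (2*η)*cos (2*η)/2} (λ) 3*(λ - 2)/ (2*( (λ - 2)^2 + 4))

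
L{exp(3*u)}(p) 1/(p - 3)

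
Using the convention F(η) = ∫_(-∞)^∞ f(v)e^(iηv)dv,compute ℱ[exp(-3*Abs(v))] 6/(η^2 + 9)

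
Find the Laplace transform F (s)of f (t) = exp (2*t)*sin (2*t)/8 1/ (4*( (s - 2)^2 + 4))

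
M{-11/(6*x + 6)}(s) -11*pi*csc(pi*s)/6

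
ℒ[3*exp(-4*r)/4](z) 3/(4*(z + 4))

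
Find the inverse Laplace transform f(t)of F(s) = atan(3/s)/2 sin(3 * t)/(2 * t)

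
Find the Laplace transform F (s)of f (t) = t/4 1/ (4 * s^2)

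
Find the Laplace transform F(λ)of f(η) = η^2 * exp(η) 2/(λ - 1)^3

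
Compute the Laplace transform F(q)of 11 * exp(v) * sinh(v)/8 11/(8 * q * (q - 2))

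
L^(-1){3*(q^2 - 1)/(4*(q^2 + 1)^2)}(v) 3*v*cos(v)/4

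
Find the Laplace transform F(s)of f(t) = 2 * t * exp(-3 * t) 2/(s + 3)^2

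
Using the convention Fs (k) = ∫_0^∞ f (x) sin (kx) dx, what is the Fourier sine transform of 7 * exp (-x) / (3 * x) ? 7 * atan (k) /3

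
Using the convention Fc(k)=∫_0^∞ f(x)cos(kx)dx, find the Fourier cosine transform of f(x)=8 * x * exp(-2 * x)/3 8 * (4 - k^2)/(3 * (k^2 + 4)^2)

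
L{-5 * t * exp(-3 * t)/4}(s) -5/(4 * (s + 3)^2)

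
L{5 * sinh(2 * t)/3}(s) 10/(3 * (s^2 - 4))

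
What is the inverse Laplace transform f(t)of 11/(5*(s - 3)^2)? 11*t*exp(3*t)/5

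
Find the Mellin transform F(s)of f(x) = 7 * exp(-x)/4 7 * gamma(s)/4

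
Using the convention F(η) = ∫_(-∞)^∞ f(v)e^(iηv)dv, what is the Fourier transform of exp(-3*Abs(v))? 6/(η^2 + 9)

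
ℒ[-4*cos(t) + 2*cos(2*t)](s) 2*s/(s^2 + 4) - 4*s/(s^2 + 1)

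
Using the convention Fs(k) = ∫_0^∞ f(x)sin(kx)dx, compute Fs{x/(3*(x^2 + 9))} pi*exp(-3*k)/6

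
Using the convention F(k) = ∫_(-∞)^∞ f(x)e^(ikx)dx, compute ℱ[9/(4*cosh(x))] 9*pi/(4*cosh(pi*k/2))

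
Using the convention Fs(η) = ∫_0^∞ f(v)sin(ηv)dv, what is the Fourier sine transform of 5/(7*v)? 5*pi/14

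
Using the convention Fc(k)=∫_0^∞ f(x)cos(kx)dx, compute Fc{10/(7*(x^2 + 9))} 5*pi*exp(-3*k)/21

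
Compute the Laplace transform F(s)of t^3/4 3/(2 * s^4)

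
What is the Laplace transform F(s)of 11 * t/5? 11/(5 * s^2)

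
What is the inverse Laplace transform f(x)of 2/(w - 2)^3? x^2*exp(2*x)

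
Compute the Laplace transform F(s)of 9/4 9/(4 * s)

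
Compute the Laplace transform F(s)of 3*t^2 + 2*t 2/s^2 + 6/s^3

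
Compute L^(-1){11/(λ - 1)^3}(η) 11 * η^2 * exp(η)/2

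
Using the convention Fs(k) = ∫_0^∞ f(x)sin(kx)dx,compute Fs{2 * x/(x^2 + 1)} pi * exp(-k)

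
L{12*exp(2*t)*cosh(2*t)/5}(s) 12*(s - 2)/(5*s*(s - 4))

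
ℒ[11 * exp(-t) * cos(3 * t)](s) 11 * (s+1)/((s+1)^2+9)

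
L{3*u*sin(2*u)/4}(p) 3*p/(p^2 + 4)^2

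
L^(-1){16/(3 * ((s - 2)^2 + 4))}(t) 8 * exp(2 * t) * sin(2 * t)/3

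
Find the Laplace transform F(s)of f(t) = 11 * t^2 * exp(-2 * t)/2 11/(s + 2)^3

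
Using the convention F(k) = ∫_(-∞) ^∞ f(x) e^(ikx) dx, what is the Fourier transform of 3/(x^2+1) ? 3*pi*exp(-Abs(k) ) 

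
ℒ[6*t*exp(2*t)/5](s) 6/(5*(s - 2)^2)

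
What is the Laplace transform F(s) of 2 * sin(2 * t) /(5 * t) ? 2 * atan(2/s) /5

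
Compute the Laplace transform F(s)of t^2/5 2/(5 * s^3)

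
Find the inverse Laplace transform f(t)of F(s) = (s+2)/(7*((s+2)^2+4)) exp(-2*t)*cos(2*t)/7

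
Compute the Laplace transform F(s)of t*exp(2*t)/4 1/(4*(s - 2)^2)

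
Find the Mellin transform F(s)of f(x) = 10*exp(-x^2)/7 5*gamma(s/2)/7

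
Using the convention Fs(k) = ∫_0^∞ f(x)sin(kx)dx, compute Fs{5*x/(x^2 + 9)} 5*pi*exp(-3*k)/2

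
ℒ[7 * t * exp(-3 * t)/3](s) 7/(3 * (s + 3)^2)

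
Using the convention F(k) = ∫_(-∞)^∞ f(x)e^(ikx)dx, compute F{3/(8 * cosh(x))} 3 * pi/(8 * cosh(pi * k/2))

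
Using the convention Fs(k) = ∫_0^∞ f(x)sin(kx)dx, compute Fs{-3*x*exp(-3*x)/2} -9*k/(k^2 + 9)^2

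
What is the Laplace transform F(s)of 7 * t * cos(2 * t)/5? 7 * (s^2 - 4)/(5 * (s^2+4)^2)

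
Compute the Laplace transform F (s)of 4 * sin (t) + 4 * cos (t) 4/ (s^2 + 1) + 4 * s/ (s^2 + 1)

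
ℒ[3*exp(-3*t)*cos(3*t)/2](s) 3*(s + 3)/(2*((s + 3)^2 + 9))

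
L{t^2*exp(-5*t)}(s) 2/(s + 5)^3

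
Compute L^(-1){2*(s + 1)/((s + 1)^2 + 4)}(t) 2*exp(-t)*cos(2*t)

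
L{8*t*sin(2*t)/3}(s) 32*s/(3*(s^2 + 4)^2)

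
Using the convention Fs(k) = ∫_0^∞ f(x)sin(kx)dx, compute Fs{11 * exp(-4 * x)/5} 11 * k/(5 * (k^2+16))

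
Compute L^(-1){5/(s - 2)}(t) 5*exp(2*t)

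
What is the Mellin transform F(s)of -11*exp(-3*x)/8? -11*gamma(s)/(8*3^s)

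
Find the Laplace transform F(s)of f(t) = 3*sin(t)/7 3/(7*(s^2 + 1))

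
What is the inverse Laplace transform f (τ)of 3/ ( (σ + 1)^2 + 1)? 3 * exp (-τ) * sin (τ)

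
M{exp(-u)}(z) gamma(z)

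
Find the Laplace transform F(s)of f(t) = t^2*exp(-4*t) 2/(s+4)^3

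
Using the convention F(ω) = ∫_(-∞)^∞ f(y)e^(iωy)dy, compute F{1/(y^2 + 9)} pi*exp(-3*Abs(ω))/3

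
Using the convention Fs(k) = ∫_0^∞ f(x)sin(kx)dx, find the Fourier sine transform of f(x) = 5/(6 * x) 5 * pi/12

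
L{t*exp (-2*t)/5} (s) 1/ (5*(s + 2)^2)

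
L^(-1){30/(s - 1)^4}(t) 5*t^3*exp(t)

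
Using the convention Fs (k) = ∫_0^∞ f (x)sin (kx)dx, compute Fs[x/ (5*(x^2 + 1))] pi*exp (-k)/10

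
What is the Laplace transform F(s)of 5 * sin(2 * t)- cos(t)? 10/(s^2+4)- s/(s^2+1)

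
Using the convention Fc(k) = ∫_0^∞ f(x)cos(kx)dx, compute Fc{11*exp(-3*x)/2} 33/(2*(k^2 + 9))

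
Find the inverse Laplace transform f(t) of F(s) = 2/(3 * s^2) 2 * t/3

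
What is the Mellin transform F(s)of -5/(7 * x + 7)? -5 * pi * csc(pi * s)/7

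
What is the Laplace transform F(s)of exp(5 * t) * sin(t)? 1/((s - 5)^2 + 1)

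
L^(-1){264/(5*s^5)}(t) 11*t^4/5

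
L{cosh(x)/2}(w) w/(2 * (w^2-1))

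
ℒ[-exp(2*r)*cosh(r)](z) (2 - z) /((z - 2) ^2-1) 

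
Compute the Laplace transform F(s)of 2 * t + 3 2/s^2 + 3/s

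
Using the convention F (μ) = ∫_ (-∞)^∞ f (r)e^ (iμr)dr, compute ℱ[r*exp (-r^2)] I*sqrt (pi)*μ*exp (-μ^2/4)/2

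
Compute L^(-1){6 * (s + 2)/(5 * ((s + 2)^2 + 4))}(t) 6 * exp(-2 * t) * cos(2 * t)/5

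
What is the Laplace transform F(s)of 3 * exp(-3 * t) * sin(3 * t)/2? 9/(2 * ((s + 3)^2 + 9))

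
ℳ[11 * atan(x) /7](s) -11 * pi * sec(pi * s/2) /(14 * s) 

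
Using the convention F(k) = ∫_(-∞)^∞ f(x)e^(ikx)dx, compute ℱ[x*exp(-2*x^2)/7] sqrt(2)*I*sqrt(pi)*k*exp(-k^2/8)/56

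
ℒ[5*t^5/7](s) 600/(7*s^6)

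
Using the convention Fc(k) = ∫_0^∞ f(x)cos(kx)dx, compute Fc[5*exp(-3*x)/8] 15/(8*(k^2 + 9))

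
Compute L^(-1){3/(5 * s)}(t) 3/5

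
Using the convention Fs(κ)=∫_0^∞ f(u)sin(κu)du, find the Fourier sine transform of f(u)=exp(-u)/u atan(κ)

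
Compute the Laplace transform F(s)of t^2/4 1/(2*s^3)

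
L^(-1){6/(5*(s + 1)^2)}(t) 6*t*exp(-t)/5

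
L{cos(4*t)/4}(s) s/(4*(s^2 + 16))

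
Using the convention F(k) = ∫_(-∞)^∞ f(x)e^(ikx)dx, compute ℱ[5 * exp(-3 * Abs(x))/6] 5/(k^2 + 9)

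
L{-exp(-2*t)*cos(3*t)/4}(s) (-s - 2)/(4*((s + 2)^2 + 9))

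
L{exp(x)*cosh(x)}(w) (w - 1)/(w*(w - 2))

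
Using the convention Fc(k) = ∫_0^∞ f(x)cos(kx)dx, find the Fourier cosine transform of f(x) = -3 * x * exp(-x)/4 3 * (k^2 - 1)/(4 * (k^2+1)^2)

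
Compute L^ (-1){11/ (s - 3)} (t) 11 * exp (3 * t)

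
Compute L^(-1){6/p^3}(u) 3 * u^2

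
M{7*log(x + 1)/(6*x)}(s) -7*pi*csc(pi*s)/(6*s - 6)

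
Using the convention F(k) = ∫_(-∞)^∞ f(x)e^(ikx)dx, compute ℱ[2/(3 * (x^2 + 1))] 2 * pi * exp(-Abs(k))/3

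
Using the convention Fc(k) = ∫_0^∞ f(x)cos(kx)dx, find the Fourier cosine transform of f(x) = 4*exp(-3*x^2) 2*sqrt(3)*sqrt(pi)*exp(-k^2/12)/3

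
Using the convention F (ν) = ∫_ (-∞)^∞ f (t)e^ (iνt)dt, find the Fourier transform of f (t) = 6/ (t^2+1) 6*pi*exp (-Abs (ν))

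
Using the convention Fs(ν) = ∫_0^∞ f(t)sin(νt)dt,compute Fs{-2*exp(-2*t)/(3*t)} -2*atan(ν/2)/3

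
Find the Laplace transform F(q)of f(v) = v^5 120/q^6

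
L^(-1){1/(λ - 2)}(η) exp(2*η)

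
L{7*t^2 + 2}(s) 14/s^3 + 2/s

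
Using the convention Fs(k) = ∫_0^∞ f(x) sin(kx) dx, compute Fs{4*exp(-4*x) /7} 4*k/(7*(k^2 + 16) ) 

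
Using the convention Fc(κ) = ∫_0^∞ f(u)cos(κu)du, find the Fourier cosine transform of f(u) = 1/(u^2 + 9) pi*exp(-3*κ)/6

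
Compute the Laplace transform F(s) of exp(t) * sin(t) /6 1/(6 * ((s - 1) ^2 + 1) ) 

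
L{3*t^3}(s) 18/s^4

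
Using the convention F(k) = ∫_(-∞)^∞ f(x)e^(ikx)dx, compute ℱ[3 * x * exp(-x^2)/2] 3 * I * sqrt(pi) * k * exp(-k^2/4)/4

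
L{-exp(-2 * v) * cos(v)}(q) (-q - 2)/((q + 2)^2 + 1)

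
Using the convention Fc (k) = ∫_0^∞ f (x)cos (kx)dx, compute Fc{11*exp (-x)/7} 11/ (7*(k^2 + 1))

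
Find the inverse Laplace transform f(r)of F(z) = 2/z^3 r^2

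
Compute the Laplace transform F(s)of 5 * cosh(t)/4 5 * s/(4 * (s^2 - 1))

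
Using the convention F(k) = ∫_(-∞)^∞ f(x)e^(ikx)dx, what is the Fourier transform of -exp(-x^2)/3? -sqrt(pi)*exp(-k^2/4)/3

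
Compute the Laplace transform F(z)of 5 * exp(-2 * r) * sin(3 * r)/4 15/(4 * ((z + 2)^2 + 9))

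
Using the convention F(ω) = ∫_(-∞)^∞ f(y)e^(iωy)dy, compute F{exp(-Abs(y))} 2/(ω^2 + 1)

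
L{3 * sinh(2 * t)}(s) 6/(s^2-4)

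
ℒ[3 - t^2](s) 3/s - 2/s^3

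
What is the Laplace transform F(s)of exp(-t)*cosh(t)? (s + 1)/(s*(s + 2))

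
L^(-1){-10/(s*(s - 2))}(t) -10*exp(t)*sinh(t)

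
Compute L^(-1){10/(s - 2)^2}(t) 10*t*exp(2*t)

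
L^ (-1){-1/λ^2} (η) -η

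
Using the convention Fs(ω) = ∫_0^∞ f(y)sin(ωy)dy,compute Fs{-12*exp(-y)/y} -12*atan(ω)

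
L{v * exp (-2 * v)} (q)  (q + 2)^ (-2)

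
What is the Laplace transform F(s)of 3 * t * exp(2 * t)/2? 3/(2 * (s - 2)^2)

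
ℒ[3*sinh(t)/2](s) 3/(2*(s^2 - 1))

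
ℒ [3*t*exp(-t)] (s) 3/(s + 1) ^2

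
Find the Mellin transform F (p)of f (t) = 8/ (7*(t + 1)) 8*pi*csc (pi*p)/7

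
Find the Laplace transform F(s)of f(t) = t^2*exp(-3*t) 2/(s+3)^3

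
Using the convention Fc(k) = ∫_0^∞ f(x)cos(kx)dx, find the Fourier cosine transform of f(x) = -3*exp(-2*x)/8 -3/(4*k^2+16)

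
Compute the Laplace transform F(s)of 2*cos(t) 2*s/(s^2 + 1)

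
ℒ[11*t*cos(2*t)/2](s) 11*(s^2 - 4)/(2*(s^2 + 4)^2)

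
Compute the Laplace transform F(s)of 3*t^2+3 3/s+6/s^3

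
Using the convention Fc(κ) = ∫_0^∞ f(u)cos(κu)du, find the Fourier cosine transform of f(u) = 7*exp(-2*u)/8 7/(4*(κ^2 + 4))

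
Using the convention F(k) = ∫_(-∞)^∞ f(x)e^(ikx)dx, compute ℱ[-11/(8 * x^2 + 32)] -11 * pi * exp(-2 * Abs(k))/16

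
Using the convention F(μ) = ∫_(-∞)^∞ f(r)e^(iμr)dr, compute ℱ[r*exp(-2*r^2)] sqrt(2)*I*sqrt(pi)*μ*exp(-μ^2/8)/8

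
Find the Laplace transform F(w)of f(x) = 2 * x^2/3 4/(3 * w^3)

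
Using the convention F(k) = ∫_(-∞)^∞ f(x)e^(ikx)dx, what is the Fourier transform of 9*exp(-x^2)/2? 9*sqrt(pi)*exp(-k^2/4)/2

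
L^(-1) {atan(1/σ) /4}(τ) sin(τ) /(4*τ) 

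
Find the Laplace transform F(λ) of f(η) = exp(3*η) 1/(λ - 3) 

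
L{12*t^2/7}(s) 24/(7*s^3)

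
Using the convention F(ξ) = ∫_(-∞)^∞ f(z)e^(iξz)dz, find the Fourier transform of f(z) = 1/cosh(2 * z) pi/(2 * cosh(pi * ξ/4))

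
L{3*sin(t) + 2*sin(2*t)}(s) 3/(s^2 + 1) + 4/(s^2 + 4)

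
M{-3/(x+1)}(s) -3*pi*csc(pi*s)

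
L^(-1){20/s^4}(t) 10*t^3/3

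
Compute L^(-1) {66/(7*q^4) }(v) 11*v^3/7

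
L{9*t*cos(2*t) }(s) 9*(s^2 - 4) /(s^2 + 4) ^2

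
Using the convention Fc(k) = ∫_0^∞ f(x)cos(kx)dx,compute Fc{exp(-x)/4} 1/(4 * (k^2 + 1))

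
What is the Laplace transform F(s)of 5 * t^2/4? 5/(2 * s^3)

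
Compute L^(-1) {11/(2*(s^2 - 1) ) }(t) 11*sinh(t) /2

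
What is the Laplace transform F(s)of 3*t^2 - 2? 6/s^3 - 2/s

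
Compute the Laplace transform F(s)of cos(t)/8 s/(8 * (s^2 + 1))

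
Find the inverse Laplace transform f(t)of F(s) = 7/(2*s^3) 7*t^2/4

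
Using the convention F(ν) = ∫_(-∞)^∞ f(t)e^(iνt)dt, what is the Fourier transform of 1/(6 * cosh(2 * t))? pi/(12 * cosh(pi * ν/4))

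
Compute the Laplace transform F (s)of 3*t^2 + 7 7/s + 6/s^3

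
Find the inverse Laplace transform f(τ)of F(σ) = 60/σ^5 5*τ^4/2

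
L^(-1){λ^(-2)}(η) η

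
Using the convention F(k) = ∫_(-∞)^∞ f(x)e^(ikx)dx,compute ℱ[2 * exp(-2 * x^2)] sqrt(2) * sqrt(pi) * exp(-k^2/8)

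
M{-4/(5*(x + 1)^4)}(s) 2*pi*(s - 3)*(s - 2)*(s - 1)/(15*sin(pi*s))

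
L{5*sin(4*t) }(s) 20/(s^2+16) 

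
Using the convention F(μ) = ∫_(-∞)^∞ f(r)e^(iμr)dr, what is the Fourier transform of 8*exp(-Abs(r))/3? 16/(3*(μ^2+1))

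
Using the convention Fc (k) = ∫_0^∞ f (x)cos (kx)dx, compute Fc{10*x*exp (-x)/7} 10*(1 - k^2)/ (7*(k^2+1)^2)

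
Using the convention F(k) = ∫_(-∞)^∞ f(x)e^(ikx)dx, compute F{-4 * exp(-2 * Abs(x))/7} -16/(7 * k^2 + 28)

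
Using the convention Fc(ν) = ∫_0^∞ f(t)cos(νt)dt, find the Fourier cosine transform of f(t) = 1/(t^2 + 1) pi*exp(-ν)/2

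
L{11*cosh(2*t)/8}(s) 11*s/(8*(s^2-4))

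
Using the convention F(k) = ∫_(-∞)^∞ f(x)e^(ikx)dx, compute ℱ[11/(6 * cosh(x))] 11 * pi/(6 * cosh(pi * k/2))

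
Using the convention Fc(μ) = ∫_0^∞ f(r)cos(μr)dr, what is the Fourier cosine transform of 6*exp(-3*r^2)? sqrt(3)*sqrt(pi)*exp(-μ^2/12)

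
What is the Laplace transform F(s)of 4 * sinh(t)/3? 4/(3 * (s^2-1))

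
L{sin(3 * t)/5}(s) 3/(5 * (s^2+9))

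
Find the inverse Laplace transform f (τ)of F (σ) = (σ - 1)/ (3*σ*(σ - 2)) exp (τ)*cosh (τ)/3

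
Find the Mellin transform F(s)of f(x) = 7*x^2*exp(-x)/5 7*gamma(s+2)/5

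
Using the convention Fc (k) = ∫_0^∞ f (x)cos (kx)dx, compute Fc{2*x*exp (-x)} 2*(1 - k^2)/ (k^2 + 1)^2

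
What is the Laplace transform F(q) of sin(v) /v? atan(1/q) 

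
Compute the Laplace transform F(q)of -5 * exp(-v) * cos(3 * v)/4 5 * (-q - 1)/(4 * ((q + 1)^2 + 9))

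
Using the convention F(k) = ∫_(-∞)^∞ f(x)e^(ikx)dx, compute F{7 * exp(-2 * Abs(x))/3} 28/(3 * (k^2 + 4))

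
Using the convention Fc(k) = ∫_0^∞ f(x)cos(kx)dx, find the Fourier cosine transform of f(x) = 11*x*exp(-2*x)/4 11*(4 - k^2)/(4*(k^2 + 4)^2)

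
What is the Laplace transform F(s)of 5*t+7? 7/s+5/s^2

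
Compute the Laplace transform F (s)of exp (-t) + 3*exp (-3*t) 3/ (s + 3) + 1/ (s + 1)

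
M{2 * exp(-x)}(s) 2 * gamma(s)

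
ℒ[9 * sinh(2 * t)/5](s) 18/(5 * (s^2 - 4))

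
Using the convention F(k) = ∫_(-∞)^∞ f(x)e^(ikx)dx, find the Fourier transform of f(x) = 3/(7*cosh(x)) 3*pi/(7*cosh(pi*k/2))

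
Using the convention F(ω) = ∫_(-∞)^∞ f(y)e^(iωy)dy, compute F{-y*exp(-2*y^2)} -sqrt(2)*I*sqrt(pi)*ω*exp(-ω^2/8)/8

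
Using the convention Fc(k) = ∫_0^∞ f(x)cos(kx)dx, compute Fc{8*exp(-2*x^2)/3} 2*sqrt(2)*sqrt(pi)*exp(-k^2/8)/3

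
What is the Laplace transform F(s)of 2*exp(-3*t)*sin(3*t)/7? 6/(7*((s + 3)^2 + 9))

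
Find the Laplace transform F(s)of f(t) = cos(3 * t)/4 s/(4 * (s^2 + 9))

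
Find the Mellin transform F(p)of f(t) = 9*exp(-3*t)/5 3^(2 - p)*gamma(p)/5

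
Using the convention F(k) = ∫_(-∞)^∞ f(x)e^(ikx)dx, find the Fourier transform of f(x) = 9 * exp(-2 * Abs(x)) 36/(k^2 + 4)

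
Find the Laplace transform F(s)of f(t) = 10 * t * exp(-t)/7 10/(7 * (s + 1)^2)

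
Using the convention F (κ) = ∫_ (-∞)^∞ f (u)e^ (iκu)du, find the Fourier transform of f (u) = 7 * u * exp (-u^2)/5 7 * I * sqrt (pi) * κ * exp (-κ^2/4)/10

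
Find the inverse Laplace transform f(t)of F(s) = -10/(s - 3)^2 -10*t*exp(3*t)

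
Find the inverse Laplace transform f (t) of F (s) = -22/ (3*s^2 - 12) -11*sinh (2*t) /3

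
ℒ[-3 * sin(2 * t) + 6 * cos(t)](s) 6 * s/(s^2 + 1) - 6/(s^2 + 4)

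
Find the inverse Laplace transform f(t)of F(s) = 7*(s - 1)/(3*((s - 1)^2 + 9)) 7*exp(t)*cos(3*t)/3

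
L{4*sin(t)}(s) 4/(s^2 + 1)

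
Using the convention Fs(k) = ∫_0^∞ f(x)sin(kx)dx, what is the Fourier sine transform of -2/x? -pi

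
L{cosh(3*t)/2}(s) s/(2*(s^2 - 9))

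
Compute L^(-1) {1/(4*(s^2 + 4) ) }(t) sin(2*t) /8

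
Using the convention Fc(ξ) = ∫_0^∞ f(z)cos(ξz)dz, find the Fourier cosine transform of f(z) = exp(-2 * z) 2/(ξ^2 + 4)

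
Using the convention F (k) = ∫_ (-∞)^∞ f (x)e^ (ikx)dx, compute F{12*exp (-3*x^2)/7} 4*sqrt (3)*sqrt (pi)*exp (-k^2/12)/7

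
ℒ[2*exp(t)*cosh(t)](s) 2*(s - 1) /(s*(s - 2) ) 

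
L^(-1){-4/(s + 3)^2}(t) -4*t*exp(-3*t)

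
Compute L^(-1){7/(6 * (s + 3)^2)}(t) 7 * t * exp(-3 * t)/6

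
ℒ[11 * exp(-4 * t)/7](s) 11/(7 * (s + 4))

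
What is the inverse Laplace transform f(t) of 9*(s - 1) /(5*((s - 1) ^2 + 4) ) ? 9*exp(t)*cos(2*t) /5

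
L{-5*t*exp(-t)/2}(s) -5/(2*(s + 1)^2)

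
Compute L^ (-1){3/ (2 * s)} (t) 3/2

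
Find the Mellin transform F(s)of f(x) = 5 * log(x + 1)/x -5 * pi * csc(pi * s)/(s - 1)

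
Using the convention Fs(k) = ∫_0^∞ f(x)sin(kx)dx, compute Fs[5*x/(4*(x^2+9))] 5*pi*exp(-3*k)/8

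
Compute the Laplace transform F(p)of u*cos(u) (p^2 - 1)/(p^2 + 1)^2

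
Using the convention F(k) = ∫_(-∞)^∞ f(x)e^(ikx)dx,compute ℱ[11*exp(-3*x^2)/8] 11*sqrt(3)*sqrt(pi)*exp(-k^2/12)/24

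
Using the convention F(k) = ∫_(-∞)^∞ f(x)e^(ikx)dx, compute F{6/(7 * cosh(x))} 6 * pi/(7 * cosh(pi * k/2))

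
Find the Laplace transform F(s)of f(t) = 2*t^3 12/s^4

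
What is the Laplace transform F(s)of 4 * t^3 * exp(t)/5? 24/(5 * (s - 1)^4)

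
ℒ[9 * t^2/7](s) 18/(7 * s^3)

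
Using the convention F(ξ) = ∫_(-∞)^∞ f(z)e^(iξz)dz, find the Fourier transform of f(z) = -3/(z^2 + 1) -3*pi*exp(-Abs(ξ))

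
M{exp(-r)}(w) gamma(w)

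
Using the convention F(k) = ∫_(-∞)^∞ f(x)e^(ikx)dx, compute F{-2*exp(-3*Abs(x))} -12/(k^2 + 9)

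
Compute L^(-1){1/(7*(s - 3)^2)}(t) t*exp(3*t)/7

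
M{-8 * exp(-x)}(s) -8 * gamma(s)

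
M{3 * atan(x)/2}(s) -3 * pi * sec(pi * s/2)/(4 * s)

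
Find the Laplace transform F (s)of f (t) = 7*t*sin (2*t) 28*s/ (s^2 + 4)^2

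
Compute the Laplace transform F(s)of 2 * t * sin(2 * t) 8 * s/(s^2 + 4)^2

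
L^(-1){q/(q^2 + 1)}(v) cos(v)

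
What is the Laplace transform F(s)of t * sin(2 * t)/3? 4 * s/(3 * (s^2 + 4)^2)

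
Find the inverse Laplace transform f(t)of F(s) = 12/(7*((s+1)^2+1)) 12*exp(-t)*sin(t)/7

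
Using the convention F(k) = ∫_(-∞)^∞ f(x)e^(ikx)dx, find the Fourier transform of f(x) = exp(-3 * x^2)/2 sqrt(3) * sqrt(pi) * exp(-k^2/12)/6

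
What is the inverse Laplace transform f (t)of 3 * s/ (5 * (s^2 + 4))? 3 * cos (2 * t)/5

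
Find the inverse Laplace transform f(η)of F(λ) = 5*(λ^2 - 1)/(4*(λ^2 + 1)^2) 5*η*cos(η)/4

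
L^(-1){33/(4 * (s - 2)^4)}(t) 11 * t^3 * exp(2 * t)/8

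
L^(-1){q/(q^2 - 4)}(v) cosh(2*v)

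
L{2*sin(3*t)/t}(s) 2*atan(3/s)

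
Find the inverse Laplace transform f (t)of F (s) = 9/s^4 3 * t^3/2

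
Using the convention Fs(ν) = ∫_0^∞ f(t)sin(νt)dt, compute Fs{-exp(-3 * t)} -ν/(ν^2 + 9)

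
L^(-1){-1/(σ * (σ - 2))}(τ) -exp(τ) * sinh(τ)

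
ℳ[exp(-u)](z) gamma(z)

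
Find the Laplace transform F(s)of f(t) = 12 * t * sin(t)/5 24 * s/(5 * (s^2 + 1)^2)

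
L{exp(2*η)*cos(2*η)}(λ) (λ - 2)/((λ - 2)^2 + 4)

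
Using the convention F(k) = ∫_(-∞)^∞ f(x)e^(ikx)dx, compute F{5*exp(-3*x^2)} 5*sqrt(3)*sqrt(pi)*exp(-k^2/12)/3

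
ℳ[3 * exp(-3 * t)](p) 3^(1 - p) * gamma(p)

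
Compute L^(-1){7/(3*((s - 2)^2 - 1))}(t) 7*exp(2*t)*sinh(t)/3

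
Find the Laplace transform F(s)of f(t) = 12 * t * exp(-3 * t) 12/(s + 3)^2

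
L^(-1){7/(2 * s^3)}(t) 7 * t^2/4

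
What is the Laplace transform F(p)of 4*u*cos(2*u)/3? 4*(p^2 - 4)/(3*(p^2 + 4)^2)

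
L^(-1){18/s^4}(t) 3 * t^3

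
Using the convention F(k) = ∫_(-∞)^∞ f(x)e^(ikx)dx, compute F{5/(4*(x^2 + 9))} 5*pi*exp(-3*Abs(k))/12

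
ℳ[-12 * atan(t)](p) 6 * pi * sec(pi * p/2)/p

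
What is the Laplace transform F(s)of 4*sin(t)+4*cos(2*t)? 4/(s^2+1)+4*s/(s^2+4)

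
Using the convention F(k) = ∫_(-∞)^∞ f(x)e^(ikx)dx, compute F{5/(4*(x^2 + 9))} 5*pi*exp(-3*Abs(k))/12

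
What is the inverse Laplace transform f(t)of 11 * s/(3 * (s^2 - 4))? 11 * cosh(2 * t)/3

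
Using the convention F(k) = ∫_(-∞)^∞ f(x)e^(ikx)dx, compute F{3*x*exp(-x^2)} 3*I*sqrt(pi)*k*exp(-k^2/4)/2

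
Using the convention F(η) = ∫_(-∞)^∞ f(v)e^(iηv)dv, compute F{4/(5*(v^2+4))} 2*pi*exp(-2*Abs(η))/5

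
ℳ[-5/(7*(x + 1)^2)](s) 5*pi*(s - 1)/(7*sin(pi*s))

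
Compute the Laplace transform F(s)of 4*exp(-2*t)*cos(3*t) 4*(s + 2)/((s + 2)^2 + 9)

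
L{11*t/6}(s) 11/(6*s^2)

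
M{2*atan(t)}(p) -pi*sec(pi*p/2)/p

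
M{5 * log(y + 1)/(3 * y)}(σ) -5 * pi * csc(pi * σ)/(3 * σ - 3)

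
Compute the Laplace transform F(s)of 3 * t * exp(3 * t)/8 3/(8 * (s - 3)^2)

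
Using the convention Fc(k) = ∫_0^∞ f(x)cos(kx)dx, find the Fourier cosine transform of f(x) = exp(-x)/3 1/(3*(k^2 + 1))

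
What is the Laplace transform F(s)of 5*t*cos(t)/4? 5*(s^2 - 1)/(4*(s^2 + 1)^2)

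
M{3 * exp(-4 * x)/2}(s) 3 * gamma(s)/(2 * 2^(2 * s))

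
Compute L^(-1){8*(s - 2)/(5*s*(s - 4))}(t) 8*exp(2*t)*cosh(2*t)/5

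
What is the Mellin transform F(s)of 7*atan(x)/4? -7*pi*sec(pi*s/2)/(8*s)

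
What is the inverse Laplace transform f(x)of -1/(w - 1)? -exp(x)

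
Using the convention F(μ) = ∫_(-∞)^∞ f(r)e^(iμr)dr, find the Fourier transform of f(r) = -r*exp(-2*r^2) -sqrt(2)*I*sqrt(pi)*μ*exp(-μ^2/8)/8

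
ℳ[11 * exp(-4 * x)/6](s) 11 * gamma(s)/(6 * 2^(2 * s))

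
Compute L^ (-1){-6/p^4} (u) -u^3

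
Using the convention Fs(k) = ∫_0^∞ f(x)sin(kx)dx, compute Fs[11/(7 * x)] 11 * pi/14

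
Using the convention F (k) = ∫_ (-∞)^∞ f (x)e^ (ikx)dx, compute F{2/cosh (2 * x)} pi/cosh (pi * k/4)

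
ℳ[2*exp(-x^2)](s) gamma(s/2)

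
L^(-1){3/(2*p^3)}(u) 3*u^2/4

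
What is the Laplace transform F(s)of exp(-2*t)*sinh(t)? 1/((s + 2)^2 - 1)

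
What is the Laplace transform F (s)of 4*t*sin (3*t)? 24*s/ (s^2 + 9)^2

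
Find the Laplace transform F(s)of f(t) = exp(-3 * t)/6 1/(6 * (s+3))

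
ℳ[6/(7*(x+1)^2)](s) -6*pi*(s - 1)/(7*sin(pi*s))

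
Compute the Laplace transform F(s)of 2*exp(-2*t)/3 2/(3*(s + 2))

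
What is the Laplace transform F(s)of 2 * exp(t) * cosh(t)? 2 * (s - 1)/(s * (s - 2))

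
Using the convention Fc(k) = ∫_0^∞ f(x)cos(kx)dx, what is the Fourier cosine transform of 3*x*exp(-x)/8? 3*(1 - k^2)/(8*(k^2 + 1)^2)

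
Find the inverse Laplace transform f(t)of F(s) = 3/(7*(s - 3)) 3*exp(3*t)/7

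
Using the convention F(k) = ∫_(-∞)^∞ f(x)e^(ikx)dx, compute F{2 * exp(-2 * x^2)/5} sqrt(2) * sqrt(pi) * exp(-k^2/8)/5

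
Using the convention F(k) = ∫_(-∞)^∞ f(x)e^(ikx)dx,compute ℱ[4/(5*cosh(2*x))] 2*pi/(5*cosh(pi*k/4))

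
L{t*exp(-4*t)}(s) (s + 4)^(-2)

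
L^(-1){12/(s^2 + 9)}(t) 4*sin(3*t)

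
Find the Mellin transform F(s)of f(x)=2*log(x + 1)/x -2*pi*csc(pi*s)/(s - 1)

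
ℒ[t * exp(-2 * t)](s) (s + 2)^(-2)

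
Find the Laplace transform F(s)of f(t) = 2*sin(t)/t 2*atan(1/s)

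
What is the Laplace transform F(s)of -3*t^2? -6/s^3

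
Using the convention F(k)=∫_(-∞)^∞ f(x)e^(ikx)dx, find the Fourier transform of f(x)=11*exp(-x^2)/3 11*sqrt(pi)*exp(-k^2/4)/3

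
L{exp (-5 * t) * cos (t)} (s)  (s + 5)/ ( (s + 5)^2 + 1)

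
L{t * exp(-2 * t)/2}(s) 1/(2 * (s + 2)^2)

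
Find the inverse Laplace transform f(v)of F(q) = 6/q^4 v^3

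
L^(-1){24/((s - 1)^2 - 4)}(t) 12 * exp(t) * sinh(2 * t)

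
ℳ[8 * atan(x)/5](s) -4 * pi * sec(pi * s/2)/(5 * s)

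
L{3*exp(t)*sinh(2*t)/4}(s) 3/(2*((s - 1)^2-4))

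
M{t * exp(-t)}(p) gamma(p + 1)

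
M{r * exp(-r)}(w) gamma(w+1)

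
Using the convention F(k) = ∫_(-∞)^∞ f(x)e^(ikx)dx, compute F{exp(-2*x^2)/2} sqrt(2)*sqrt(pi)*exp(-k^2/8)/4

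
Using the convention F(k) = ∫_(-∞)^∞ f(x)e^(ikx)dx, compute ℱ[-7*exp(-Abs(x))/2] -7/(k^2 + 1)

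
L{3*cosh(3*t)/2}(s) 3*s/(2*(s^2 - 9))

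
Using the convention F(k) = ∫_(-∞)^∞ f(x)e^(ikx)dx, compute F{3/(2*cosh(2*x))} 3*pi/(4*cosh(pi*k/4))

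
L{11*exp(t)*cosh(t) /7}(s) 11*(s - 1) /(7*s*(s - 2) ) 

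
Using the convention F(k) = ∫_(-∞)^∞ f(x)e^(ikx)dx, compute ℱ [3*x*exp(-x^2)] 3*I*sqrt(pi)*k*exp(-k^2/4)/2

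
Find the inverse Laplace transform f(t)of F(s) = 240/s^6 2*t^5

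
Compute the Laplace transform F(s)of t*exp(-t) (s+1)^(-2)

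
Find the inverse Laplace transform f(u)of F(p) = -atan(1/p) -sin(u)/u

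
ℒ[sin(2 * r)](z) 2/(z^2 + 4)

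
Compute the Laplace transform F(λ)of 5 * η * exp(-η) 5/(λ + 1)^2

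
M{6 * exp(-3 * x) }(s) 6 * gamma(s) /3^s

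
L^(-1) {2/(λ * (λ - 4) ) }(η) exp(2 * η) * sinh(2 * η) 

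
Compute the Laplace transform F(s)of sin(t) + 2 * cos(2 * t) 2 * s/(s^2 + 4) + 1/(s^2 + 1)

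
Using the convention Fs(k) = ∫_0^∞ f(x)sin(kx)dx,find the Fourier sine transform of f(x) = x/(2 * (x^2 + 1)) pi * exp(-k)/4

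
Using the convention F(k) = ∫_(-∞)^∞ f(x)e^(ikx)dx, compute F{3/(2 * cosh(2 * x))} 3 * pi/(4 * cosh(pi * k/4))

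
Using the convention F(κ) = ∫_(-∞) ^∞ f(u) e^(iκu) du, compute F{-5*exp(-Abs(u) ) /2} -5/(κ^2 + 1) 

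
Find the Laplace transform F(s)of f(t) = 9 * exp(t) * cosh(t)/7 9 * (s - 1)/(7 * s * (s - 2))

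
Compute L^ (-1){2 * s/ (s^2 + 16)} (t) 2 * cos (4 * t)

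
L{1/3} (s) 1/ (3 * s)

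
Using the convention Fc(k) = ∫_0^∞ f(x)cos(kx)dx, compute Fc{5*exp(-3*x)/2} 15/(2*(k^2+9))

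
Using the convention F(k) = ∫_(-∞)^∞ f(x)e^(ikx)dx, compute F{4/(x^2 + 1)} 4 * pi * exp(-Abs(k))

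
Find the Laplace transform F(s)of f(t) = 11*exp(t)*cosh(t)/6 11*(s - 1)/(6*s*(s - 2))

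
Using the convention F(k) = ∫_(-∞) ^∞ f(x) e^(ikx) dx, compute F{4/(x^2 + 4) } 2*pi*exp(-2*Abs(k) ) 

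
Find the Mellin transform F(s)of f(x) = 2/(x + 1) 2 * pi * csc(pi * s)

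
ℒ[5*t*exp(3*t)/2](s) 5/(2*(s - 3)^2)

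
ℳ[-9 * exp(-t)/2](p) -9 * gamma(p)/2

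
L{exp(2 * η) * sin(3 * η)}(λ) 3/((λ - 2)^2 + 9)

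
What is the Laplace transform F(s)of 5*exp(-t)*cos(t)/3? 5*(s+1)/(3*((s+1)^2+1))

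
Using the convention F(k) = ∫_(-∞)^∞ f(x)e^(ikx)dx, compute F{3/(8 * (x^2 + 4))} 3 * pi * exp(-2 * Abs(k))/16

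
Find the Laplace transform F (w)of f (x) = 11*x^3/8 33/ (4*w^4)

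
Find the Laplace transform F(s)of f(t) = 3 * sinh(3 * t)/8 9/(8 * (s^2 - 9))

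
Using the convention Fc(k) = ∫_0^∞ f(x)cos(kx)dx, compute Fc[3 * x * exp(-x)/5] 3 * (1 - k^2)/(5 * (k^2 + 1)^2)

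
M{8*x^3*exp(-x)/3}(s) 8*gamma(s + 3)/3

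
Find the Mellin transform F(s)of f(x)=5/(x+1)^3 5*pi*(s - 2)*(s - 1)/(2*sin(pi*s))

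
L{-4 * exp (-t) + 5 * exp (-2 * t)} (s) 5/ (s + 2) - 4/ (s + 1)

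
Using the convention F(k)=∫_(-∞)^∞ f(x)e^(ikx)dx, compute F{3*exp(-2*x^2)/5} 3*sqrt(2)*sqrt(pi)*exp(-k^2/8)/10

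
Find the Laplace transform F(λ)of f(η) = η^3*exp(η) 6/(λ - 1)^4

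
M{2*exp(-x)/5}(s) 2*gamma(s)/5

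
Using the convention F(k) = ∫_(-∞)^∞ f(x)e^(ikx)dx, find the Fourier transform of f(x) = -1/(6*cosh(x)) -pi/(6*cosh(pi*k/2))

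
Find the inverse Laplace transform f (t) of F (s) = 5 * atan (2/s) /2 5 * sin (2 * t) / (2 * t) 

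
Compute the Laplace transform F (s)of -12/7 -12/ (7*s)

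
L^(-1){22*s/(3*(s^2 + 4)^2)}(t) 11*t*sin(2*t)/6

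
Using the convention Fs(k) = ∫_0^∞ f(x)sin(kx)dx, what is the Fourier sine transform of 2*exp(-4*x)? 2*k/(k^2 + 16)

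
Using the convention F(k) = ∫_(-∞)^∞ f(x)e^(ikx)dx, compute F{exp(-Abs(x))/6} 1/(3*(k^2 + 1))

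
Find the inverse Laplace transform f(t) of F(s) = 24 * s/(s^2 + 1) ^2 12 * t * sin(t) 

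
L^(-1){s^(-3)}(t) t^2/2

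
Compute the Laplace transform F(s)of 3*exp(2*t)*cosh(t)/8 3*(s - 2)/(8*((s - 2)^2 - 1))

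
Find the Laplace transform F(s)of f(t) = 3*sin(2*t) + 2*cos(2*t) 6/(s^2 + 4) + 2*s/(s^2 + 4)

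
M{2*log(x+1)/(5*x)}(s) -2*pi*csc(pi*s)/(5*s - 5)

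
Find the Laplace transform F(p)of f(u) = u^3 6/p^4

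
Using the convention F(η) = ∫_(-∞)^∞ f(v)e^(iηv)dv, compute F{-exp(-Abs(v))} -2/(η^2+1)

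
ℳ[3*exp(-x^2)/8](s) 3*gamma(s/2)/16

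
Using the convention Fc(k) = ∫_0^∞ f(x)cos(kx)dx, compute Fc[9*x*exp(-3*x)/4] 9*(9 - k^2)/(4*(k^2 + 9)^2)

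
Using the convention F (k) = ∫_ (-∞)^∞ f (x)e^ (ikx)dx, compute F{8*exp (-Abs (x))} 16/ (k^2 + 1)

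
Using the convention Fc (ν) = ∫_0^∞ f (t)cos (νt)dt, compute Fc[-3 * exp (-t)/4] -3/ (4 * ν^2 + 4)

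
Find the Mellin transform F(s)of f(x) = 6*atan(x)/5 -3*pi*sec(pi*s/2)/(5*s)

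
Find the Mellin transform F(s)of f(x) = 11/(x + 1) 11*pi*csc(pi*s)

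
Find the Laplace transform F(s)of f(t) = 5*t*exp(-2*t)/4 5/(4*(s + 2)^2)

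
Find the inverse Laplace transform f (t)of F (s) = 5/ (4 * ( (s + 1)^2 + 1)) 5 * exp (-t) * sin (t)/4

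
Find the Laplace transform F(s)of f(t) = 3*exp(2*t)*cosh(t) 3*(s - 2)/((s - 2)^2 - 1)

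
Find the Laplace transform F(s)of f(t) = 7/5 7/(5*s)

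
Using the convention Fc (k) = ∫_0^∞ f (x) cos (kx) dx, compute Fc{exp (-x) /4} 1/ (4*(k^2 + 1) ) 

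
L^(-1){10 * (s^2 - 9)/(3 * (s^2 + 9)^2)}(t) 10 * t * cos(3 * t)/3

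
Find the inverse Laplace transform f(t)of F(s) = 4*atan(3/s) 4*sin(3*t)/t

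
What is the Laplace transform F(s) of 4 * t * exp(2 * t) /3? 4/(3 * (s - 2) ^2) 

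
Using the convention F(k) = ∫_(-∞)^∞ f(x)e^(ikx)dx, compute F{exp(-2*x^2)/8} sqrt(2)*sqrt(pi)*exp(-k^2/8)/16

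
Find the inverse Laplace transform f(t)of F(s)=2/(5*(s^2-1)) 2*sinh(t)/5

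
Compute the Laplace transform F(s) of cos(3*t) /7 s/(7*(s^2 + 9) ) 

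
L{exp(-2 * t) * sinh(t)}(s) 1/((s + 2)^2 - 1)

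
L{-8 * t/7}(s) -8/(7 * s^2)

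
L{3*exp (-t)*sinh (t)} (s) 3/ (s*(s + 2))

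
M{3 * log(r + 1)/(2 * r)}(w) -3 * pi * csc(pi * w)/(2 * w - 2)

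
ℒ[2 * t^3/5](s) 12/(5 * s^4)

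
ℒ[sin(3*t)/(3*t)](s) atan(3/s)/3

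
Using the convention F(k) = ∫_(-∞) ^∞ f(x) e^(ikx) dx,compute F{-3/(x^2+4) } -3 * pi * exp(-2 * Abs(k) ) /2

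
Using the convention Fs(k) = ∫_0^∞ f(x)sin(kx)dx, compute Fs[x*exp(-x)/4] k/(2*(k^2 + 1)^2)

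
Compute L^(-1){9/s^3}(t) 9*t^2/2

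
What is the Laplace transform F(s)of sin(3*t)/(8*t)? atan(3/s)/8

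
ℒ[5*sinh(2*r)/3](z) 10/(3*(z^2 - 4))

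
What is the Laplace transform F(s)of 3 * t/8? 3/(8 * s^2)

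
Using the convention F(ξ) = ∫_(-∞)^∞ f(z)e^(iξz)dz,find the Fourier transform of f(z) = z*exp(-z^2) I*sqrt(pi)*ξ*exp(-ξ^2/4)/2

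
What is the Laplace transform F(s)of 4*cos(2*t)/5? 4*s/(5*(s^2 + 4))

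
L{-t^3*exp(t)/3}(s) -2/(s - 1)^4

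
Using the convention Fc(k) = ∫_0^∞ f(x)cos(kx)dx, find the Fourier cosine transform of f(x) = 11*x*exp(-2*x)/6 11*(4 - k^2)/(6*(k^2 + 4)^2)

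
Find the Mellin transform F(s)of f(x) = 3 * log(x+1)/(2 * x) -3 * pi * csc(pi * s)/(2 * s - 2)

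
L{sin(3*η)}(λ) 3/(λ^2+9)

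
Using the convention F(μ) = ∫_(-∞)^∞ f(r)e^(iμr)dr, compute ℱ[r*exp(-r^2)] I*sqrt(pi)*μ*exp(-μ^2/4)/2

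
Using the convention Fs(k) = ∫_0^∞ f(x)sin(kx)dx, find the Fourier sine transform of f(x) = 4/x 2 * pi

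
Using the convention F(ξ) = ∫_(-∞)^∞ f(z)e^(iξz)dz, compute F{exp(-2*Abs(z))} 4/(ξ^2 + 4)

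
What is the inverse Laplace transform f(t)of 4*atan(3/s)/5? 4*sin(3*t)/(5*t)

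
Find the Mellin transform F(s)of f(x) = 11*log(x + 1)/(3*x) -11*pi*csc(pi*s)/(3*s - 3)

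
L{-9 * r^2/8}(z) -9/(4 * z^3)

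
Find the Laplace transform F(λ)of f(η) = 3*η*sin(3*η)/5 18*λ/(5*(λ^2 + 9)^2)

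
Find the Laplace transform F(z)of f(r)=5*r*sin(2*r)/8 5*z/(2*(z^2+4)^2)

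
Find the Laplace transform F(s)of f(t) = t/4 1/(4 * s^2)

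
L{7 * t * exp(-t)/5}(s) 7/(5 * (s + 1)^2)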